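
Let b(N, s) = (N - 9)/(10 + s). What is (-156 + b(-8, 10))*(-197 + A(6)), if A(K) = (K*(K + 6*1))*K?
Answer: -147439/4 ≈ -36860.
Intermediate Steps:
b(N, s) = (-9 + N)/(10 + s)
A(K) = K²*(6 + K) (A(K) = (K*(K + 6))*K = (K*(6 + K))*K = K²*(6 + K))
(-156 + b(-8, 10))*(-197 + A(6)) = (-156 + (-9 - 8)/(10 + 10))*(-197 + 6²*(6 + 6)) = (-156 - 17/20)*(-197 + 36*12) = (-156 + (1/20)*(-17))*(-197 + 432) = (-156 - 17/20)*235 = -3137/20*235 = -147439/4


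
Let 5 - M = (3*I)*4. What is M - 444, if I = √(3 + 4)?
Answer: -439 - 12*√7 ≈ -470.75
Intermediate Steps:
I = √7 ≈ 2.6458
M = 5 - 12*√7 (M = 5 - 3*√7*4 = 5 - 12*√7 ≈ -26.749)
M - 444 = (5 - 12*√7) - 444 = -439 - 12*√7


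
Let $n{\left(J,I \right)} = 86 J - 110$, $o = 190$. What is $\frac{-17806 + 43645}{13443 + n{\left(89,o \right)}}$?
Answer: $\frac{25839}{20987} \approx 1.2312$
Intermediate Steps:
$n{\left(J,I \right)} = -110 + 86 J$
$\frac{-17806 + 43645}{13443 + n{\left(89,o \right)}} = \frac{-17806 + 43645}{13443 + \left(-110 + 86 \cdot 89\right)} = \frac{25839}{13443 + \left(-110 + 7654\right)} = \frac{25839}{13443 + 7544} = \frac{25839}{20987}$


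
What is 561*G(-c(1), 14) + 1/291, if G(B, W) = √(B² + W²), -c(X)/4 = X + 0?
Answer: 1/291 + 1122*√53 ≈ 8168.3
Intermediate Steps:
c(X) = -4*X (c(X) = -4*(X + 0) = -4*X)
561*G(-c(1), 14) + 1/291 = 561*√((-(-4))² + 14²) + 1/291 = 561*√((-1*(-4))² + 196) + 1/291 = 561*√(4² + 196) + 1/291 = 561*√(16 + 196) + 1/291 = 561*√212 + 1/291 = 561*(2*√53) + 1/291 = 1122*√53 + 1/291 = 1/291 + 1122*√53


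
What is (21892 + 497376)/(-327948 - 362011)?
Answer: -519268/689959 ≈ -0.75261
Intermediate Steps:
(21892 + 497376)/(-327948 - 362011) = 519268/(-689959) = 519268*(-1/689959) = -519268/689959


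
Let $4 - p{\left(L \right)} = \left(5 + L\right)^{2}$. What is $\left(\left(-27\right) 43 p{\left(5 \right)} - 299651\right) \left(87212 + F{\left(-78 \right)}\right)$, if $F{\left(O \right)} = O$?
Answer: $-16398183130$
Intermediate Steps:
$p{\left(L \right)} = 4 - \left(5 + L\right)^{2}$
$\left(\left(-27\right) 43 p{\left(5 \right)} - 299651\right) \left(87212 + F{\left(-78 \right)}\right) = \left(\left(-27\right) 43 \left(4 - \left(5 + 5\right)^{2}\right) - 299651\right) \left(87212 - 78\right) = \left(- 1161 \left(4 - 10^{2}\right) - 299651\right) 87134 = \left(- 1161 \left(4 - 100\right) - 299651\right) 87134 = \left(\left(-1161\right) \left(-96\right) - 299651\right) 87134 = \left(111456 - 299651\right) 87134 = \left(-188195\right) 87134 = -16398183130$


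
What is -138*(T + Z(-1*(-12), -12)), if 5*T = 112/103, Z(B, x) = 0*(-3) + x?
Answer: 837384/515 ≈ 1626.0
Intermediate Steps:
Z(B, x) = x (Z(B, x) = 0 + x = x)
T = 112/515 (T = (112/103)/5 = (112*(1/103))/5 = (1/5)*(112/103) = 112/515 ≈ 0.21748)
-138*(T + Z(-1*(-12), -12)) = -138*(112/515 - 12) = -138*(-6068/515) = 837384/515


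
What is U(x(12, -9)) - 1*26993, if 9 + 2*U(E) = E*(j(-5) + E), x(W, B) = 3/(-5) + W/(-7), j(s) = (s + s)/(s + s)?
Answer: -66140149/2450 ≈ -26996.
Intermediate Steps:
j(s) = 1 (j(s) = (2*s)/((2*s)) = (2*s)*(1/(2*s)) = 1)
x(W, B) = -⅗ - W/7 (x(W, B) = 3*(-⅕) + W*(-⅐) = -⅗ - W/7)
U(E) = -9/2 + E*(1 + E)/2 (U(E) = -9/2 + (E*(1 + E))/2 = -9/2 + E*(1 + E)/2)
U(x(12, -9)) - 1*26993 = (-9/2 + (-⅗ - ⅐*12)/2 + (-⅗ - ⅐*12)²/2) - 1*26993 = (-9/2 + (-⅗ - 12/7)/2 + (-⅗ - 12/7)²/2) - 26993 = (-9/2 + (½)*(-81/35) + (-81/35)²/2) - 26993 = (-9/2 - 81/70 + (½)*(6561/1225)) - 26993 = (-9/2 - 81/70 + 6561/2450) - 26993 = -7299/2450 - 26993 = -66140149/2450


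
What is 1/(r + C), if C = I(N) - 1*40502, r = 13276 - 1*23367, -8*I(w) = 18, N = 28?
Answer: -4/202381 ≈ -1.9765e-5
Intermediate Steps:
I(w) = -9/4 (I(w) = -1/8*18 = -9/4)
r = -10091 (r = 13276 - 23367 = -10091)
C = -162017/4 (C = -9/4 - 1*40502 = -9/4 - 40502 = -162017/4 ≈ -40504.)
1/(r + C) = 1/(-10091 - 162017/4) = 1/(-202381/4) = -4/202381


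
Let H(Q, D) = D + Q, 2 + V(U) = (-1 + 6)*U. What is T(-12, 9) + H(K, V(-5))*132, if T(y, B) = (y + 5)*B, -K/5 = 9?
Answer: -9567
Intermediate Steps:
K = -45 (K = -5*9 = -45)
V(U) = -2 + 5*U (V(U) = -2 + (-1 + 6)*U = -2 + 5*U)
T(y, B) = B*(5 + y) (T(y, B) = (5 + y)*B = B*(5 + y))
T(-12, 9) + H(K, V(-5))*132 = 9*(5 - 12) + ((-2 + 5*(-5)) - 45)*132 = 9*(-7) + ((-2 - 25) - 45)*132 = -63 + (-27 - 45)*132 = -63 - 72*132 = -63 - 9504 = -9567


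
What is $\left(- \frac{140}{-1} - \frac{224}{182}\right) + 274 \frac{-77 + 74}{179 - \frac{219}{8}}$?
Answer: $\frac{2102764}{15769} \approx 133.35$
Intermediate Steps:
$\left(- \frac{140}{-1} - \frac{224}{182}\right) + 274 \frac{-77 + 74}{179 - \frac{219}{8}} = \left(\left(-140\right) \left(-1\right) - \frac{16}{13}\right) + 274 \left(- \frac{3}{179 - \frac{219}{8}}\right) = \left(140 - \frac{16}{13}\right) + 274 \left(- \frac{3}{179 - \frac{219}{8}}\right) = \frac{1804}{13} + 274 \left(- \frac{3}{\frac{1213}{8}}\right) = \frac{1804}{13} + 274 \left(\left(-3\right) \frac{8}{1213}\right) = \frac{1804}{13} + 274 \left(- \frac{24}{1213}\right) = \frac{1804}{13} - \frac{6576}{1213} = \frac{2102764}{15769}$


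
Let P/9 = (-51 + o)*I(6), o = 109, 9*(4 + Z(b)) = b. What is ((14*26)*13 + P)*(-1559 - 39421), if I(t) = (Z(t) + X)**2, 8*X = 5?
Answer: -2806607505/8 ≈ -3.5083e+8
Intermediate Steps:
X = 5/8 (X = (1/8)*5 = 5/8 ≈ 0.62500)
Z(b) = -4 + b/9
I(t) = (-27/8 + t/9)**2 (I(t) = ((-4 + t/9) + 5/8)**2 = (-27/8 + t/9)**2)
P = 122525/32 (P = 9*((-51 + 109)*((-243 + 8*6)**2/5184)) = 9*(58*((-243 + 48)**2/5184)) = 9*(58*((1/5184)*(-195)**2)) = 9*(58*((1/5184)*38025)) = 9*(58*(4225/576)) = 9*(122525/288) = 122525/32 ≈ 3828.9)
((14*26)*13 + P)*(-1559 - 39421) = ((14*26)*13 + 122525/32)*(-1559 - 39421) = (364*13 + 122525/32)*(-40980) = (4732 + 122525/32)*(-40980) = (273949/32)*(-40980) = -2806607505/8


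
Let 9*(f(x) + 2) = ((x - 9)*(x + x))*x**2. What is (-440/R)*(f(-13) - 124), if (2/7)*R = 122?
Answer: -42034960/3843 ≈ -10938.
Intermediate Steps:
R = 427 (R = (7/2)*122 = 427)
f(x) = -2 + 2*x**3*(-9 + x)/9 (f(x) = -2 + (((x - 9)*(x + x))*x**2)/9 = -2 + (((-9 + x)*(2*x))*x**2)/9 = -2 + ((2*x*(-9 + x))*x**2)/9 = -2 + (2*x**3*(-9 + x))/9 = -2 + 2*x**3*(-9 + x)/9)
(-440/R)*(f(-13) - 124) = (-440/427)*((-2 - 2*(-13)**3 + (2/9)*(-13)**4) - 124) = (-440*1/427)*((-2 - 2*(-2197) + (2/9)*28561) - 124) = -440*((-2 + 4394 + 57122/9) - 124)/427 = -440*(96650/9 - 124)/427 = -440/427*95534/9 = -42034960/3843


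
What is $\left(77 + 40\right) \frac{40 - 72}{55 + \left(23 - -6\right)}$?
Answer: $- \frac{312}{7} \approx -44.571$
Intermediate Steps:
$\left(77 + 40\right) \frac{40 - 72}{55 + \left(23 - -6\right)} = 117 \left(- \frac{32}{55 + \left(23 + 6\right)}\right) = 117 \left(- \frac{32}{55 + 29}\right) = 117 \left(- \frac{32}{84}\right) = 117 \left(\left(-32\right) \frac{1}{84}\right) = 117 \left(- \frac{8}{21}\right) = - \frac{312}{7}$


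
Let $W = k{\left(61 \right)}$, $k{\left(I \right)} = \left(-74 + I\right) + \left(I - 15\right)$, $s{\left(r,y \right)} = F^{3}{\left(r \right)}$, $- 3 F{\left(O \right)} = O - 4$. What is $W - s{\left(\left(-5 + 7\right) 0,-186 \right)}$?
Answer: $\frac{827}{27} \approx 30.63$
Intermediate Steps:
$F{\left(O \right)} = \frac{4}{3} - \frac{O}{3}$ ($F{\left(O \right)} = - \frac{O - 4}{3} = - \frac{-4 + O}{3} = \frac{4}{3} - \frac{O}{3}$)
$s{\left(r,y \right)} = \left(\frac{4}{3} - \frac{r}{3}\right)^{3}$
$k{\left(I \right)} = -89 + 2 I$ ($k{\left(I \right)} = \left(-74 + I\right) + \left(I - 15\right) = \left(-74 + I\right) + \left(-15 + I\right) = -89 + 2 I$)
$W = 33$ ($W = -89 + 2 \cdot 61 = -89 + 122 = 33$)
$W - s{\left(\left(-5 + 7\right) 0,-186 \right)} = 33 - - \frac{\left(-4 + \left(-5 + 7\right) 0\right)^{3}}{27} = 33 - - \frac{\left(-4 + 2 \cdot 0\right)^{3}}{27} = 33 - - \frac{\left(-4 + 0\right)^{3}}{27} = 33 - - \frac{\left(-4\right)^{3}}{27} = 33 - \left(- \frac{1}{27}\right) \left(-64\right) = 33 - \frac{64}{27} = \frac{827}{27}$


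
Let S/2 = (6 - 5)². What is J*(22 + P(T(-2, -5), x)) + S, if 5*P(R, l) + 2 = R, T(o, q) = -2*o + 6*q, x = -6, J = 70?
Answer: 1150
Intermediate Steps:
S = 2 (S = 2*(6 - 5)² = 2*1² = 2*1 = 2)
P(R, l) = -⅖ + R/5
J*(22 + P(T(-2, -5), x)) + S = 70*(22 + (-⅖ + (-2*(-2) + 6*(-5))/5)) + 2 = 70*(22 + (-⅖ + (4 - 30)/5)) + 2 = 70*(22 + (-⅖ + (⅕)*(-26))) + 2 = 70*(22 + (-⅖ - 26/5)) + 2 = 70*(22 - 28/5) + 2 = 70*(82/5) + 2 = 1148 + 2 = 1150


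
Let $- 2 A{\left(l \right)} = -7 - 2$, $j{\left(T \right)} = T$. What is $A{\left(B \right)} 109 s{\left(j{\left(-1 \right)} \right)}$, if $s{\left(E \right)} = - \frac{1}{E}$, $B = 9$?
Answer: $\frac{981}{2} \approx 490.5$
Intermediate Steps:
$A{\left(l \right)} = \frac{9}{2}$ ($A{\left(l \right)} = - \frac{-7 - 2}{2} = \left(- \frac{1}{2}\right) \left(-9\right) = \frac{9}{2}$)
$A{\left(B \right)} 109 s{\left(j{\left(-1 \right)} \right)} = \frac{9}{2} \cdot 109 \left(- \frac{1}{-1}\right) = \frac{981 \left(\left(-1\right) \left(-1\right)\right)}{2} = \frac{981}{2} \cdot 1 = \frac{981}{2}$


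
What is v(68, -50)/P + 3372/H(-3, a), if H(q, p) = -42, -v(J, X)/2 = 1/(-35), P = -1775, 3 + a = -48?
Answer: -712536/8875 ≈ -80.286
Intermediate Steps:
a = -51 (a = -3 - 48 = -51)
v(J, X) = 2/35 (v(J, X) = -2/(-35) = -2*(-1/35) = 2/35)
v(68, -50)/P + 3372/H(-3, a) = (2/35)/(-1775) + 3372/(-42) = (2/35)*(-1/1775) + 3372*(-1/42) = -2/62125 - 562/7 = -712536/8875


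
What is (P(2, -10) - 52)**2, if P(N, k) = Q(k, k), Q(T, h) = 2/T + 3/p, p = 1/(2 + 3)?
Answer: 34596/25 ≈ 1383.8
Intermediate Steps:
p = 1/5 ≈ 0.20000
Q(T, h) = 15 + 2/T (Q(T, h) = 2/T + 3/(1/5) = 2/T + 3*5 = 2/T + 15 = 15 + 2/T)
P(N, k) = 15 + 2/k
(P(2, -10) - 52)**2 = ((15 + 2/(-10)) - 52)**2 = ((15 + 2*(-1/10)) - 52)**2 = ((15 - 1/5) - 52)**2 = (74/5 - 52)**2 = (-186/5)**2 = 34596/25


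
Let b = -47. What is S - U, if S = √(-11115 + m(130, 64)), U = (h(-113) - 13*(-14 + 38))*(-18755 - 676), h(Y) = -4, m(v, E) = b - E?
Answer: -6140196 + I*√11226 ≈ -6.1402e+6 + 105.95*I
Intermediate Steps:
m(v, E) = -47 - E
U = 6140196 (U = (-4 - 13*(-14 + 38))*(-18755 - 676) = (-4 - 13*24)*(-19431) = (-4 - 312)*(-19431) = -316*(-19431) = 6140196)
S = I*√11226 (S = √(-11115 + (-47 - 1*64)) = √(-11115 + (-47 - 64)) = √(-11115 - 111) = √(-11226) = I*√11226 ≈ 105.95*I)
S - U = I*√11226 - 1*6140196 = I*√11226 - 6140196 = -6140196 + I*√11226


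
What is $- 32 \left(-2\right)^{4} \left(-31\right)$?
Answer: $15872$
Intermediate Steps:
$- 32 \left(-2\right)^{4} \left(-31\right) = \left(-32\right) 16 \left(-31\right) = \left(-512\right) \left(-31\right) = 15872$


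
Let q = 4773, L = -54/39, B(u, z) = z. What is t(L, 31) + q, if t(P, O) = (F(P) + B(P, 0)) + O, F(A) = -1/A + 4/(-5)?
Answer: 432353/90 ≈ 4803.9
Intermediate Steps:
L = -18/13 (L = -54*1/39 = -18/13 ≈ -1.3846)
F(A) = -⅘ - 1/A (F(A) = -1/A + 4*(-⅕) = -1/A - ⅘ = -⅘ - 1/A)
t(P, O) = -⅘ + O - 1/P (t(P, O) = ((-⅘ - 1/P) + 0) + O = (-⅘ - 1/P) + O = -⅘ + O - 1/P)
t(L, 31) + q = (-⅘ + 31 - 1/(-18/13)) + 4773 = (-⅘ + 31 - 1*(-13/18)) + 4773 = (-⅘ + 31 + 13/18) + 4773 = 2783/90 + 4773 = 432353/90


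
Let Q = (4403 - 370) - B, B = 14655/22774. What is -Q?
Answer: -91832887/22774 ≈ -4032.4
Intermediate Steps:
B = 14655/22774 (B = 14655*(1/22774) = 14655/22774 ≈ 0.64350)
Q = 91832887/22774 (Q = (4403 - 370) - 1*14655/22774 = 4033 - 14655/22774 = 91832887/22774 ≈ 4032.4)
-Q = -1*91832887/22774 = -91832887/22774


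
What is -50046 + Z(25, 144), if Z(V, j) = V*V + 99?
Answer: -49322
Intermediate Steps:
Z(V, j) = 99 + V² (Z(V, j) = V² + 99 = 99 + V²)
-50046 + Z(25, 144) = -50046 + (99 + 25²) = -50046 + (99 + 625) = -50046 + 724 = -49322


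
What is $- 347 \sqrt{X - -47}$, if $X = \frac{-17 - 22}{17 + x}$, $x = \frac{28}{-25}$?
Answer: $- \frac{694 \sqrt{1755137}}{397} \approx -2315.9$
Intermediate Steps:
$x = - \frac{28}{25}$ ($x = 28 \left(- \frac{1}{25}\right) = - \frac{28}{25} \approx -1.12$)
$X = - \frac{975}{397}$ ($X = \frac{-17 - 22}{17 - \frac{28}{25}} = - \frac{39}{\frac{397}{25}} = \left(-39\right) \frac{25}{397} = - \frac{975}{397} \approx -2.4559$)
$- 347 \sqrt{X - -47} = - 347 \sqrt{- \frac{975}{397} - -47} = - 347 \sqrt{- \frac{975}{397} + 47} = - 347 \sqrt{\frac{17684}{397}} = - 347 \frac{2 \sqrt{1755137}}{397} = - \frac{694 \sqrt{1755137}}{397}$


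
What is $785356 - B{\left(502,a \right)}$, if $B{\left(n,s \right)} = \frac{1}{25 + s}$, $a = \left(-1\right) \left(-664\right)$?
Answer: $\frac{541110283}{689} \approx 7.8536 \cdot 10^{5}$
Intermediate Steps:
$a = 664$
$785356 - B{\left(502,a \right)} = 785356 - \frac{1}{25 + 664} = 785356 - \frac{1}{689} = \frac{541110283}{689}$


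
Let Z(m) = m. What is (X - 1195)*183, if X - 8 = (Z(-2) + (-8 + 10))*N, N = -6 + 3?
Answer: -217221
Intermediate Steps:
N = -3
X = 8 (X = 8 + (-2 + (-8 + 10))*(-3) = 8 + (-2 + 2)*(-3) = 8 + 0*(-3) = 8 + 0 = 8)
(X - 1195)*183 = (8 - 1195)*183 = -1187*183 = -217221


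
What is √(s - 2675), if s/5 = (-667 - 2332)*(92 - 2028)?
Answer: √29027645 ≈ 5387.7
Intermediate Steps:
s = 29030320 (s = 5*((-667 - 2332)*(92 - 2028)) = 5*(-2999*(-1936)) = 5*5806064 = 29030320)
√(s - 2675) = √(29030320 - 2675) = √29027645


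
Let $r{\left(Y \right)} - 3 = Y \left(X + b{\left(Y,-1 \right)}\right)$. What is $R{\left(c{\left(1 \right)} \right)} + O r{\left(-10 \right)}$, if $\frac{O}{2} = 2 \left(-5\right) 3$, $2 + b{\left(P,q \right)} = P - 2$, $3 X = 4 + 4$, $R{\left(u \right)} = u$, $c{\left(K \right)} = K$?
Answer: $-6979$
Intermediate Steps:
$X = \frac{8}{3}$ ($X = \frac{4 + 4}{3} = \frac{1}{3} \cdot 8 = \frac{8}{3} \approx 2.6667$)
$b{\left(P,q \right)} = -4 + P$ ($b{\left(P,q \right)} = -2 + \left(P - 2\right) = -2 + \left(-2 + P\right) = -4 + P$)
$r{\left(Y \right)} = 3 + Y \left(- \frac{4}{3} + Y\right)$ ($r{\left(Y \right)} = 3 + Y \left(\frac{8}{3} + \left(-4 + Y\right)\right) = 3 + Y \left(- \frac{4}{3} + Y\right)$)
$O = -60$ ($O = 2 \cdot 2 \left(-5\right) 3 = 2 \left(\left(-10\right) 3\right) = 2 \left(-30\right) = -60$)
$R{\left(c{\left(1 \right)} \right)} + O r{\left(-10 \right)} = 1 - 60 \left(3 + \left(-10\right)^{2} - - \frac{40}{3}\right) = 1 - 60 \left(3 + 100 + \frac{40}{3}\right) = 1 - 6980 = -6979$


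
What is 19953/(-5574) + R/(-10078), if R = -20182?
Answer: -14765311/9362462 ≈ -1.5771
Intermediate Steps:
19953/(-5574) + R/(-10078) = 19953/(-5574) - 20182/(-10078) = 19953*(-1/5574) - 20182*(-1/10078) = -6651/1858 + 10091/5039 = -14765311/9362462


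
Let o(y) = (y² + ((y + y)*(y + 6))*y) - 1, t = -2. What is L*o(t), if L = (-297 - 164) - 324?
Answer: -27475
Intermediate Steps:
L = -785 (L = -461 - 324 = -785)
o(y) = -1 + y² + 2*y²*(6 + y) (o(y) = (y² + ((2*y)*(6 + y))*y) - 1 = (y² + (2*y*(6 + y))*y) - 1 = (y² + 2*y²*(6 + y)) - 1 = -1 + y² + 2*y²*(6 + y))
L*o(t) = -785*(-1 + 2*(-2)³ + 13*(-2)²) = -785*(-1 + 2*(-8) + 13*4) = -785*(-1 - 16 + 52) = -785*35 = -27475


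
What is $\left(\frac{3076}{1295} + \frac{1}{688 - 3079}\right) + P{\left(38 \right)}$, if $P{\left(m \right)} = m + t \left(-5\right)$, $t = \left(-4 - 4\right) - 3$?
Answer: $\frac{295313506}{3096345} \approx 95.375$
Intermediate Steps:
$t = -11$ ($t = -8 - 3 = -11$)
$P{\left(m \right)} = 55 + m$ ($P{\left(m \right)} = m - -55 = m + 55 = 55 + m$)
$\left(\frac{3076}{1295} + \frac{1}{688 - 3079}\right) + P{\left(38 \right)} = \left(\frac{3076}{1295} + \frac{1}{688 - 3079}\right) + \left(55 + 38\right) = \left(3076 \cdot \frac{1}{1295} + \frac{1}{-2391}\right) + 93 = \left(\frac{3076}{1295} - \frac{1}{2391}\right) + 93 = \frac{7353421}{3096345} + 93 = \frac{295313506}{3096345}$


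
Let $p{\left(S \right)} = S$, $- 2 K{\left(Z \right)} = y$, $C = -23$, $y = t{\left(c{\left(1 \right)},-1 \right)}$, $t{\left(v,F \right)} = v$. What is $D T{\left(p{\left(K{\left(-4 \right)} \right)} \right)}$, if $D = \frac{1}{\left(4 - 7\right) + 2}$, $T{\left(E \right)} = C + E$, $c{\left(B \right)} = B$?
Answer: $\frac{47}{2} \approx 23.5$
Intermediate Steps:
$y = 1$
$K{\left(Z \right)} = - \frac{1}{2}$ ($K{\left(Z \right)} = \left(- \frac{1}{2}\right) 1 = - \frac{1}{2}$)
$T{\left(E \right)} = -23 + E$
$D = -1$ ($D = \frac{1}{-3 + 2} = \frac{1}{-1} = -1$)
$D T{\left(p{\left(K{\left(-4 \right)} \right)} \right)} = - (-23 - \frac{1}{2}) = \left(-1\right) \left(- \frac{47}{2}\right) = \frac{47}{2}$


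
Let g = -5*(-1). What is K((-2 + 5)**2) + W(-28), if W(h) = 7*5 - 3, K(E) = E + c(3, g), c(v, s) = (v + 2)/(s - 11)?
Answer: 241/6 ≈ 40.167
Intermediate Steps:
g = 5
c(v, s) = (2 + v)/(-11 + s)
K(E) = -5/6 + E (K(E) = E + (2 + 3)/(-11 + 5) = E + 5/(-6) = E - 1/6*5 = E - 5/6 = -5/6 + E)
W(h) = 32 (W(h) = 35 - 3 = 32)
K((-2 + 5)**2) + W(-28) = (-5/6 + (-2 + 5)**2) + 32 = (-5/6 + 3**2) + 32 = (-5/6 + 9) + 32 = 49/6 + 32 = 241/6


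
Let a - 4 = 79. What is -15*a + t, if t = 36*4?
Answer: -1101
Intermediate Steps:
t = 144
a = 83 (a = 4 + 79 = 83)
-15*a + t = -15*83 + 144 = -1245 + 144 = -1101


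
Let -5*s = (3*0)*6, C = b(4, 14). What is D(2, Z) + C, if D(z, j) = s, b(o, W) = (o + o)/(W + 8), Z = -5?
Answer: 4/11 ≈ 0.36364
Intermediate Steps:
b(o, W) = 2*o/(8 + W) (b(o, W) = (2*o)/(8 + W) = 2*o/(8 + W))
C = 4/11 (C = 2*4/(8 + 14) = 2*4/22 = 2*4*(1/22) = 4/11 ≈ 0.36364)
s = 0 (s = -3*0*6/5 = -0*6 = -1/5*0 = 0)
D(z, j) = 0
D(2, Z) + C = 0 + 4/11 = 4/11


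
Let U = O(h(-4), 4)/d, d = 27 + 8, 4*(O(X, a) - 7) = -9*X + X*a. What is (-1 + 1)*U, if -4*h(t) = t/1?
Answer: 0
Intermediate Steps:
h(t) = -t/4 (h(t) = -t/(4*1) = -t/4)
O(X, a) = 7 - 9*X/4 + X*a/4 (O(X, a) = 7 + (-9*X + X*a)/4 = 7 + (-9*X/4 + X*a/4) = 7 - 9*X/4 + X*a/4)
d = 35
U = 23/140 (U = (7 - (-9)*(-4)/16 + (¼)*(-¼*(-4))*4)/35 = (7 - 9/4*1 + (¼)*1*4)*(1/35) = (7 - 9/4 + 1)*(1/35) = (23/4)*(1/35) = 23/140 ≈ 0.16429)
(-1 + 1)*U = (-1 + 1)*(23/140) = 0*(23/140) = 0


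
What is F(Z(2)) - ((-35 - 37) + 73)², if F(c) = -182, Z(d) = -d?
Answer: -183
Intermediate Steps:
F(Z(2)) - ((-35 - 37) + 73)² = -182 - ((-35 - 37) + 73)² = -182 - (-72 + 73)² = -182 - 1*1² = -182 - 1*1 = -182 - 1 = -183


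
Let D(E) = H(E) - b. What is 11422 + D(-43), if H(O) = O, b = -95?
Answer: 11474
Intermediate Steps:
D(E) = 95 + E (D(E) = E - 1*(-95) = E + 95 = 95 + E)
11422 + D(-43) = 11422 + (95 - 43) = 11422 + 52 = 11474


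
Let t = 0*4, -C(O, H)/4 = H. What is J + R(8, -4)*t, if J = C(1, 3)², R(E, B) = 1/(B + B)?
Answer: 144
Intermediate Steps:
C(O, H) = -4*H
R(E, B) = 1/(2*B)
J = 144 (J = (-4*3)² = (-12)² = 144)
t = 0
J + R(8, -4)*t = 144 + ((½)/(-4))*0 = 144 + ((½)*(-¼))*0 = 144 - ⅛*0 = 144 + 0 = 144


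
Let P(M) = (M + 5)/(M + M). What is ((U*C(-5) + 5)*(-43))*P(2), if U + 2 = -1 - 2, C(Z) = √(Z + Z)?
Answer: -1505/4 + 1505*I*√10/4 ≈ -376.25 + 1189.8*I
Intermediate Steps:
C(Z) = √2*√Z (C(Z) = √(2*Z) = √2*√Z)
P(M) = (5 + M)/(2*M) (P(M) = (5 + M)/((2*M)) = (5 + M)*(1/(2*M)) = (5 + M)/(2*M))
U = -5 (U = -2 + (-1 - 2) = -2 - 3 = -5)
((U*C(-5) + 5)*(-43))*P(2) = ((-5*√2*√(-5) + 5)*(-43))*((½)*(5 + 2)/2) = ((-5*√2*I*√5 + 5)*(-43))*((½)*(½)*7) = ((-5*I*√10 + 5)*(-43))*(7/4) = ((5 - 5*I*√10)*(-43))*(7/4) = (-215 + 215*I*√10)*(7/4) = -1505/4 + 1505*I*√10/4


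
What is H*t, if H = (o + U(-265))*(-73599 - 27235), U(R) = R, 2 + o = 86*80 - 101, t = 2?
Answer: -1313262016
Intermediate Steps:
o = 6777 (o = -2 + (86*80 - 101) = -2 + (6880 - 101) = -2 + 6779 = 6777)
H = -656631008 (H = (6777 - 265)*(-73599 - 27235) = 6512*(-100834) = -656631008)
H*t = -656631008*2 = -1313262016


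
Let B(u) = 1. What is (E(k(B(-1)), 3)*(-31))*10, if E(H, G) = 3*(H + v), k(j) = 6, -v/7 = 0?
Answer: -5580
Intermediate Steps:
v = 0 (v = -7*0 = 0)
E(H, G) = 3*H (E(H, G) = 3*(H + 0) = 3*H)
(E(k(B(-1)), 3)*(-31))*10 = ((3*6)*(-31))*10 = (18*(-31))*10 = -558*10 = -5580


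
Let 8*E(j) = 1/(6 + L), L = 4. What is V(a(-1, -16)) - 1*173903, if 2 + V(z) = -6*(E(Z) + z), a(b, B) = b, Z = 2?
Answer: -6955963/40 ≈ -1.7390e+5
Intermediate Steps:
E(j) = 1/80 (E(j) = 1/(8*(6 + 4)) = (⅛)/10 = (⅛)*(⅒) = 1/80)
V(z) = -83/40 - 6*z (V(z) = -2 - 6*(1/80 + z) = -2 + (-3/40 - 6*z) = -83/40 - 6*z)
V(a(-1, -16)) - 1*173903 = (-83/40 - 6*(-1)) - 1*173903 = (-83/40 + 6) - 173903 = 157/40 - 173903 = -6955963/40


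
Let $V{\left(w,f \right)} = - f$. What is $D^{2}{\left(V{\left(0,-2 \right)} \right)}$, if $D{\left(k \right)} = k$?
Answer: $4$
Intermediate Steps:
$D^{2}{\left(V{\left(0,-2 \right)} \right)} = \left(\left(-1\right) \left(-2\right)\right)^{2} = 2^{2} = 4$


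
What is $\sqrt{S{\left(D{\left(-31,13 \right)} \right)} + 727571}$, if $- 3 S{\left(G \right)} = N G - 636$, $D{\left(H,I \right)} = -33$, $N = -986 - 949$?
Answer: $\sqrt{706498} \approx 840.53$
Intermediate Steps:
$N = -1935$ ($N = -986 - 949 = -1935$)
$S{\left(G \right)} = 212 + 645 G$ ($S{\left(G \right)} = - \frac{- 1935 G - 636}{3} = - \frac{-636 - 1935 G}{3} = 212 + 645 G$)
$\sqrt{S{\left(D{\left(-31,13 \right)} \right)} + 727571} = \sqrt{\left(212 + 645 \left(-33\right)\right) + 727571} = \sqrt{\left(212 - 21285\right) + 727571} = \sqrt{-21073 + 727571} = \sqrt{706498}$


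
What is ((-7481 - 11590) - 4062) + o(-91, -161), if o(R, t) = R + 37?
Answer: -23187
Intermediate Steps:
o(R, t) = 37 + R
((-7481 - 11590) - 4062) + o(-91, -161) = ((-7481 - 11590) - 4062) + (37 - 91) = (-19071 - 4062) - 54 = -23133 - 54 = -23187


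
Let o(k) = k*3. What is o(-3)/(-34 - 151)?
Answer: 9/185 ≈ 0.048649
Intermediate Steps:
o(k) = 3*k
o(-3)/(-34 - 151) = (3*(-3))/(-34 - 151) = -9/(-185) = -9*(-1/185) = 9/185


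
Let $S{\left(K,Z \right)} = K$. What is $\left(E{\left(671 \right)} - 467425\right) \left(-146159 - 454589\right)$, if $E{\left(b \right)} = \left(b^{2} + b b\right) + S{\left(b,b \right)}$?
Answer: $-260561228544$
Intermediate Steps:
$E{\left(b \right)} = b + 2 b^{2}$ ($E{\left(b \right)} = \left(b^{2} + b b\right) + b = \left(b^{2} + b^{2}\right) + b = 2 b^{2} + b = b + 2 b^{2}$)
$\left(E{\left(671 \right)} - 467425\right) \left(-146159 - 454589\right) = \left(671 \left(1 + 2 \cdot 671\right) - 467425\right) \left(-146159 - 454589\right) = \left(671 \left(1 + 1342\right) - 467425\right) \left(-600748\right) = \left(671 \cdot 1343 - 467425\right) \left(-600748\right) = \left(901153 - 467425\right) \left(-600748\right) = 433728 \left(-600748\right) = -260561228544$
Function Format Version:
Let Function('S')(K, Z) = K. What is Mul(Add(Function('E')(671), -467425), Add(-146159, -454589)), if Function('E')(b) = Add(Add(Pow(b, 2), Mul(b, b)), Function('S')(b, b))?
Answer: -260561228544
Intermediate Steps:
Function('E')(b) = Add(b, Mul(2, Pow(b, 2))) (Function('E')(b) = Add(Add(Pow(b, 2), Mul(b, b)), b) = Add(Add(Pow(b, 2), Pow(b, 2)), b) = Add(Mul(2, Pow(b, 2)), b) = Add(b, Mul(2, Pow(b, 2))))
Mul(Add(Function('E')(671), -467425), Add(-146159, -454589)) = Mul(Add(Mul(671, Add(1, Mul(2, 671))), -467425), Add(-146159, -454589)) = Mul(Add(Mul(671, Add(1, 1342)), -467425), -600748) = Mul(Add(Mul(671, 1343), -467425), -600748) = Mul(Add(901153, -467425), -600748) = Mul(433728, -600748) = -260561228544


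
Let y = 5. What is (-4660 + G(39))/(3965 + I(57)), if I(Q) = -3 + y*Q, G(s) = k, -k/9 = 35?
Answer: -4975/4247 ≈ -1.1714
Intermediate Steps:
k = -315 (k = -9*35 = -315)
G(s) = -315
I(Q) = -3 + 5*Q
(-4660 + G(39))/(3965 + I(57)) = (-4660 - 315)/(3965 + (-3 + 5*57)) = -4975/(3965 + (-3 + 285)) = -4975/(3965 + 282) = -4975/4247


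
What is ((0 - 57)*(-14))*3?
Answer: 2394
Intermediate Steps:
((0 - 57)*(-14))*3 = -57*(-14)*3 = 798*3 = 2394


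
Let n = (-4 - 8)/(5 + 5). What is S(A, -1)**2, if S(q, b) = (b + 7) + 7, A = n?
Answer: 169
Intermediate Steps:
n = -6/5 (n = -12/10 = -12*1/10 = -6/5 ≈ -1.2000)
A = -6/5 ≈ -1.2000
S(q, b) = 14 + b (S(q, b) = (7 + b) + 7 = 14 + b)
S(A, -1)**2 = (14 - 1)**2 = 13**2 = 169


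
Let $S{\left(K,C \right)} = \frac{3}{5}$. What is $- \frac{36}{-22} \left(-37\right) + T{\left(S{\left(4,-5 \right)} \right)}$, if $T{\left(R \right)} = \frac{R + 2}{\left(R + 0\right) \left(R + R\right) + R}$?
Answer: $- \frac{1933}{33} \approx -58.576$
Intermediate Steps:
$S{\left(K,C \right)} = \frac{3}{5}$ ($S{\left(K,C \right)} = 3 \cdot \frac{1}{5} = \frac{3}{5}$)
$T{\left(R \right)} = \frac{2 + R}{R + 2 R^{2}}$ ($T{\left(R \right)} = \frac{2 + R}{R 2 R + R} = \frac{2 + R}{2 R^{2} + R} = \frac{2 + R}{R + 2 R^{2}}$)
$- \frac{36}{-22} \left(-37\right) + T{\left(S{\left(4,-5 \right)} \right)} = - \frac{36}{-22} \left(-37\right) + \frac{2 + \frac{3}{5}}{\frac{3}{5} \left(1 + 2 \cdot \frac{3}{5}\right)} = \left(-36\right) \left(- \frac{1}{22}\right) \left(-37\right) + \frac{5}{3} \frac{1}{1 + \frac{6}{5}} \cdot \frac{13}{5} = \frac{18}{11} \left(-37\right) + \frac{5}{3} \frac{1}{\frac{11}{5}} \cdot \frac{13}{5} = - \frac{666}{11} + \frac{5}{3} \cdot \frac{5}{11} \cdot \frac{13}{5} = - \frac{666}{11} + \frac{65}{33} = - \frac{1933}{33}$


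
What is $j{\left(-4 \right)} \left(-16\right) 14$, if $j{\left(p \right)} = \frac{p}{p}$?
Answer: $-224$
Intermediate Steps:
$j{\left(p \right)} = 1$
$j{\left(-4 \right)} \left(-16\right) 14 = 1 \left(-16\right) 14 = \left(-16\right) 14 = -224$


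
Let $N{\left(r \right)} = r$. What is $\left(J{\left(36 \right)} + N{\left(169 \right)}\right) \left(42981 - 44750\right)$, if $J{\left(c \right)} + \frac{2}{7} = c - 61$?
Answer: $- \frac{1779614}{7} \approx -2.5423 \cdot 10^{5}$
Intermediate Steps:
$J{\left(c \right)} = - \frac{429}{7} + c$ ($J{\left(c \right)} = - \frac{2}{7} + \left(c - 61\right) = - \frac{2}{7} + \left(-61 + c\right) = - \frac{429}{7} + c$)
$\left(J{\left(36 \right)} + N{\left(169 \right)}\right) \left(42981 - 44750\right) = \left(\left(- \frac{429}{7} + 36\right) + 169\right) \left(42981 - 44750\right) = \left(- \frac{177}{7} + 169\right) \left(-1769\right) = \frac{1006}{7} \left(-1769\right) = - \frac{1779614}{7}$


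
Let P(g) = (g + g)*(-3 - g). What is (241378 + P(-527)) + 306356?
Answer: -4562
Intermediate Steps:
P(g) = 2*g*(-3 - g) (P(g) = (2*g)*(-3 - g) = 2*g*(-3 - g))
(241378 + P(-527)) + 306356 = (241378 - 2*(-527)*(3 - 527)) + 306356 = (241378 - 2*(-527)*(-524)) + 306356 = (241378 - 552296) + 306356 = -310918 + 306356 = -4562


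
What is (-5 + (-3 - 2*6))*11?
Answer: -220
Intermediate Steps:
(-5 + (-3 - 2*6))*11 = (-5 + (-3 - 12))*11 = (-5 - 15)*11 = -20*11 = -220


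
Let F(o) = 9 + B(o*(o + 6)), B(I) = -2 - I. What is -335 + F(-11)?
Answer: -383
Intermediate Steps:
F(o) = 7 - o*(6 + o) (F(o) = 9 + (-2 - o*(o + 6)) = 9 + (-2 - o*(6 + o)) = 7 - o*(6 + o))
-335 + F(-11) = -335 + (7 - 1*(-11)*(6 - 11)) = -335 + (7 - 1*(-11)*(-5)) = -335 + (7 - 55) = -335 - 48 = -383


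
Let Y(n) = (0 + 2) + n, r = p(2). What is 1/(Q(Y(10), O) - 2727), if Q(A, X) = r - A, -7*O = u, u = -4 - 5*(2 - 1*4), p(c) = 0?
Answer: -1/2739 ≈ -0.00036510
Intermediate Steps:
r = 0
u = 6 (u = -4 - 5*(2 - 4) = -4 - 5*(-2) = -4 + 10 = 6)
Y(n) = 2 + n
O = -6/7 (O = -⅐*6 = -6/7 ≈ -0.85714)
Q(A, X) = -A (Q(A, X) = 0 - A = -A)
1/(Q(Y(10), O) - 2727) = 1/(-(2 + 10) - 2727) = 1/(-1*12 - 2727) = 1/(-12 - 2727) = 1/(-2739) = -1/2739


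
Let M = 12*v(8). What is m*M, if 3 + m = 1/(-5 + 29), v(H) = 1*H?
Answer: -284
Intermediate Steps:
v(H) = H
M = 96 (M = 12*8 = 96)
m = -71/24 (m = -3 + 1/(-5 + 29) = -3 + 1/24 = -71/24 ≈ -2.9583)
m*M = -71/24*96 = -284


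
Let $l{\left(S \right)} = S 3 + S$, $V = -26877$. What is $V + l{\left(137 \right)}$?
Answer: $-26329$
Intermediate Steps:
$l{\left(S \right)} = 4 S$ ($l{\left(S \right)} = 3 S + S = 4 S$)
$V + l{\left(137 \right)} = -26877 + 4 \cdot 137 = -26877 + 548 = -26329$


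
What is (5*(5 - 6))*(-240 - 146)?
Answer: 1930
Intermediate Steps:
(5*(5 - 6))*(-240 - 146) = (5*(-1))*(-386) = -5*(-386) = 1930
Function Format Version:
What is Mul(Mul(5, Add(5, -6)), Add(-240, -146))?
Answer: 1930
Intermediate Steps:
Mul(Mul(5, Add(5, -6)), Add(-240, -146)) = Mul(Mul(5, -1), -386) = Mul(-5, -386) = 1930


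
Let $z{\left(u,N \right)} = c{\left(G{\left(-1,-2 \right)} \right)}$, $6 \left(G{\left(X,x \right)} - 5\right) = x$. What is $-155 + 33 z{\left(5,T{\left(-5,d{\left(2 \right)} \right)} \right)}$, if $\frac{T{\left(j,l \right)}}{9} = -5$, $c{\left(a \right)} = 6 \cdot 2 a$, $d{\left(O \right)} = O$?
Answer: $1693$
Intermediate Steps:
$G{\left(X,x \right)} = 5 + \frac{x}{6}$
$c{\left(a \right)} = 12 a$
$T{\left(j,l \right)} = -45$ ($T{\left(j,l \right)} = 9 \left(-5\right) = -45$)
$z{\left(u,N \right)} = 56$ ($z{\left(u,N \right)} = 12 \left(5 + \frac{1}{6} \left(-2\right)\right) = 12 \left(5 - \frac{1}{3}\right) = 12 \cdot \frac{14}{3} = 56$)
$-155 + 33 z{\left(5,T{\left(-5,d{\left(2 \right)} \right)} \right)} = -155 + 33 \cdot 56 = -155 + 1848 = 1693$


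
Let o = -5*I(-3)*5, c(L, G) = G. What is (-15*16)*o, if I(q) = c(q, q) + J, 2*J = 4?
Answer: -6000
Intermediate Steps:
J = 2 (J = (½)*4 = 2)
I(q) = 2 + q (I(q) = q + 2 = 2 + q)
o = 25 (o = -5*(2 - 3)*5 = -5*(-1)*5 = 5*5 = 25)
(-15*16)*o = -15*16*25 = -240*25 = -6000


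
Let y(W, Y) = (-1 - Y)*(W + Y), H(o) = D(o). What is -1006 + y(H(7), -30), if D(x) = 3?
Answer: -1789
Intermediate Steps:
H(o) = 3
-1006 + y(H(7), -30) = -1006 + (-1*3 - 1*(-30) - 1*(-30)² - 1*3*(-30)) = -1006 + (-3 + 30 - 1*900 + 90) = -1006 + (-3 + 30 - 900 + 90) = -1006 - 783 = -1789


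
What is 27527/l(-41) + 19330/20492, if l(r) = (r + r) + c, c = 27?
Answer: -281510067/563530 ≈ -499.55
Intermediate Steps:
l(r) = 27 + 2*r (l(r) = (r + r) + 27 = 2*r + 27 = 27 + 2*r)
27527/l(-41) + 19330/20492 = 27527/(27 + 2*(-41)) + 19330/20492 = 27527/(27 - 82) + 19330*(1/20492) = 27527/(-55) + 9665/10246 = 27527*(-1/55) + 9665/10246 = -27527/55 + 9665/10246 = -281510067/563530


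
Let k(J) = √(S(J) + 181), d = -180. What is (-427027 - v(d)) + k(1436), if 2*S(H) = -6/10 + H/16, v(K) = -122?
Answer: -426905 + √90230/20 ≈ -4.2689e+5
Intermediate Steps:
S(H) = -3/10 + H/32 (S(H) = (-6/10 + H/16)/2 = (-6*⅒ + H*(1/16))/2 = (-⅗ + H/16)/2 = -3/10 + H/32)
k(J) = √(1807/10 + J/32) (k(J) = √((-3/10 + J/32) + 181) = √(1807/10 + J/32))
(-427027 - v(d)) + k(1436) = (-427027 - 1*(-122)) + √(289120 + 50*1436)/40 = (-427027 + 122) + √(289120 + 71800)/40 = -426905 + √360920/40 = -426905 + (2*√90230)/40 = -426905 + √90230/20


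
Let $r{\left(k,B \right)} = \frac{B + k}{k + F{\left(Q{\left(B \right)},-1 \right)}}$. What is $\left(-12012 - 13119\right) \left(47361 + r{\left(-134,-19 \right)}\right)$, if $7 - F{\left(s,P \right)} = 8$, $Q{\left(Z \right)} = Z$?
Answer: $- \frac{5951288864}{5} \approx -1.1903 \cdot 10^{9}$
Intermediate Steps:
$F{\left(s,P \right)} = -1$ ($F{\left(s,P \right)} = 7 - 8 = -1$)
$r{\left(k,B \right)} = \frac{B + k}{-1 + k}$ ($r{\left(k,B \right)} = \frac{B + k}{k - 1} = \frac{B + k}{-1 + k}$)
$\left(-12012 - 13119\right) \left(47361 + r{\left(-134,-19 \right)}\right) = \left(-12012 - 13119\right) \left(47361 + \frac{-19 - 134}{-1 - 134}\right) = - 25131 \left(47361 + \frac{1}{-135} \left(-153\right)\right) = - 25131 \left(47361 - - \frac{17}{15}\right) = - 25131 \left(47361 + \frac{17}{15}\right) = \left(-25131\right) \frac{710432}{15} = - \frac{5951288864}{5}$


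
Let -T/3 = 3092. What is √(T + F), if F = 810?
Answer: I*√8466 ≈ 92.011*I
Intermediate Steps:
T = -9276 (T = -3*3092 = -9276)
√(T + F) = √(-9276 + 810) = √(-8466) = I*√8466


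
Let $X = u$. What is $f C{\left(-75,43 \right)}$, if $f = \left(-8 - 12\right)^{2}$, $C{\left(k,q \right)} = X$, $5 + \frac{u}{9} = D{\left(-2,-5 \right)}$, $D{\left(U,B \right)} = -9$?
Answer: $-50400$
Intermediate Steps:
$u = -126$ ($u = -45 + 9 \left(-9\right) = -45 - 81 = -126$)
$X = -126$
$C{\left(k,q \right)} = -126$
$f = 400$ ($f = \left(-20\right)^{2} = 400$)
$f C{\left(-75,43 \right)} = 400 \left(-126\right) = -50400$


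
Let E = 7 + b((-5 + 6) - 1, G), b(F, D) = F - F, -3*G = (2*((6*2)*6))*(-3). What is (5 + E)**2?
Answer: 144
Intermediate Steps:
G = 144 (G = -2*((6*2)*6)*(-3)/3 = -2*(12*6)*(-3)/3 = -2*72*(-3)/3 = -48*(-3) = -1/3*(-432) = 144)
b(F, D) = 0
E = 7 (E = 7 + 0 = 7)
(5 + E)**2 = (5 + 7)**2 = 12**2 = 144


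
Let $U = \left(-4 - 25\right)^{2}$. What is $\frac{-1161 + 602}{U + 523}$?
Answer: $- \frac{559}{1364} \approx -0.40982$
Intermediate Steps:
$U = 841$ ($U = \left(-29\right)^{2} = 841$)
$\frac{-1161 + 602}{U + 523} = \frac{-1161 + 602}{841 + 523} = - \frac{559}{1364}$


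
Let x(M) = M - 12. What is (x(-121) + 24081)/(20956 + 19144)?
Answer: 5987/10025 ≈ 0.59721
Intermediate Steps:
x(M) = -12 + M
(x(-121) + 24081)/(20956 + 19144) = ((-12 - 121) + 24081)/(20956 + 19144) = (-133 + 24081)/40100 = 23948*(1/40100) = 5987/10025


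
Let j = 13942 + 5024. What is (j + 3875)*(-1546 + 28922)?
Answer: 625295216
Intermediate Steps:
j = 18966
(j + 3875)*(-1546 + 28922) = (18966 + 3875)*(-1546 + 28922) = 22841*27376 = 625295216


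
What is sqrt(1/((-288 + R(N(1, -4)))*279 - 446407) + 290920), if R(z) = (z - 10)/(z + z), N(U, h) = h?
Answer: 6*sqrt(35810429199203543)/2105083 ≈ 539.37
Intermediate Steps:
R(z) = (-10 + z)/(2*z) (R(z) = (-10 + z)/((2*z)) = (-10 + z)*(1/(2*z)) = (-10 + z)/(2*z))
sqrt(1/((-288 + R(N(1, -4)))*279 - 446407) + 290920) = sqrt(1/((-288 + (1/2)*(-10 - 4)/(-4))*279 - 446407) + 290920) = sqrt(1/((-288 + (1/2)*(-1/4)*(-14))*279 - 446407) + 290920) = sqrt(1/((-288 + 7/4)*279 - 446407) + 290920) = sqrt(1/(-1145/4*279 - 446407) + 290920) = sqrt(1/(-319455/4 - 446407) + 290920) = sqrt(1/(-2105083/4) + 290920) = sqrt(-4/2105083 + 290920) = sqrt(612410746356/2105083) = 6*sqrt(35810429199203543)/2105083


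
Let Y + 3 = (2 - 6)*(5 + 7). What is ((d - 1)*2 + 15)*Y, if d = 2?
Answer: -867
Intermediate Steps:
Y = -51 (Y = -3 + (2 - 6)*(5 + 7) = -3 - 4*12 = -3 - 48 = -51)
((d - 1)*2 + 15)*Y = ((2 - 1)*2 + 15)*(-51) = (1*2 + 15)*(-51) = (2 + 15)*(-51) = 17*(-51) = -867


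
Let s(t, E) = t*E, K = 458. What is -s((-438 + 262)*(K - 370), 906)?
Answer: 14032128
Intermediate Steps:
s(t, E) = E*t
-s((-438 + 262)*(K - 370), 906) = -906*(-438 + 262)*(458 - 370) = -906*(-176*88) = -906*(-15488) = -1*(-14032128) = 14032128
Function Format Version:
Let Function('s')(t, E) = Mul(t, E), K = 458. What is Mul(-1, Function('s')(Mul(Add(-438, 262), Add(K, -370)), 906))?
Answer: 14032128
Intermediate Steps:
Function('s')(t, E) = Mul(E, t)
Mul(-1, Function('s')(Mul(Add(-438, 262), Add(K, -370)), 906)) = Mul(-1, Mul(906, Mul(Add(-438, 262), Add(458, -370)))) = Mul(-1, Mul(906, Mul(-176, 88))) = Mul(-1, Mul(906, -15488)) = Mul(-1, -14032128) = 14032128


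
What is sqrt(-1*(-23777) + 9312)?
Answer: sqrt(33089) ≈ 181.90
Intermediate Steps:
sqrt(-1*(-23777) + 9312) = sqrt(23777 + 9312) = sqrt(33089)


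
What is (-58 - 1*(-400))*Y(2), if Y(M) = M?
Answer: 684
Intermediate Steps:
(-58 - 1*(-400))*Y(2) = (-58 - 1*(-400))*2 = (-58 + 400)*2 = 342*2 = 684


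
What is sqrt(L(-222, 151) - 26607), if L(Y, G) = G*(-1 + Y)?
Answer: 2*I*sqrt(15070) ≈ 245.52*I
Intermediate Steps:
sqrt(L(-222, 151) - 26607) = sqrt(151*(-1 - 222) - 26607) = sqrt(151*(-223) - 26607) = sqrt(-33673 - 26607) = sqrt(-60280) = 2*I*sqrt(15070)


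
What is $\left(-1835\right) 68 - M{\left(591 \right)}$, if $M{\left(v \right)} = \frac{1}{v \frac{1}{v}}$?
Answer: $-124781$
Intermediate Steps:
$M{\left(v \right)} = 1$ ($M{\left(v \right)} = 1^{-1} = 1$)
$\left(-1835\right) 68 - M{\left(591 \right)} = \left(-1835\right) 68 - 1 = -124780 - 1 = -124781$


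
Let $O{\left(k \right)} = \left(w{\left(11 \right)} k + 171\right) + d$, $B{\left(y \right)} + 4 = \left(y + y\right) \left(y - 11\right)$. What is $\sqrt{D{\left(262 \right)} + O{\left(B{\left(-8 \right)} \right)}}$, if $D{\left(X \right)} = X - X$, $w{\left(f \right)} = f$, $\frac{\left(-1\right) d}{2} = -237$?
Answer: $\sqrt{3945} \approx 62.809$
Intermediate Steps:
$d = 474$ ($d = \left(-2\right) \left(-237\right) = 474$)
$D{\left(X \right)} = 0$
$B{\left(y \right)} = -4 + 2 y \left(-11 + y\right)$ ($B{\left(y \right)} = -4 + \left(y + y\right) \left(y - 11\right) = -4 + 2 y \left(-11 + y\right)$)
$O{\left(k \right)} = 645 + 11 k$ ($O{\left(k \right)} = \left(11 k + 171\right) + 474 = \left(171 + 11 k\right) + 474 = 645 + 11 k$)
$\sqrt{D{\left(262 \right)} + O{\left(B{\left(-8 \right)} \right)}} = \sqrt{0 + \left(645 + 11 \left(-4 - -176 + 2 \left(-8\right)^{2}\right)\right)} = \sqrt{0 + \left(645 + 11 \left(-4 + 176 + 2 \cdot 64\right)\right)} = \sqrt{0 + \left(645 + 11 \left(-4 + 176 + 128\right)\right)} = \sqrt{0 + \left(645 + 11 \cdot 300\right)} = \sqrt{0 + \left(645 + 3300\right)} = \sqrt{0 + 3945} = \sqrt{3945}$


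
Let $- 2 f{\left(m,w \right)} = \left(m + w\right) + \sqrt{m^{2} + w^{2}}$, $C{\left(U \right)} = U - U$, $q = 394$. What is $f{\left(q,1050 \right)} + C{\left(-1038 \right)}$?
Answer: $-722 - \sqrt{314434} \approx -1282.7$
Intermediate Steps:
$C{\left(U \right)} = 0$
$f{\left(m,w \right)} = - \frac{m}{2} - \frac{w}{2} - \frac{\sqrt{m^{2} + w^{2}}}{2}$ ($f{\left(m,w \right)} = - \frac{\left(m + w\right) + \sqrt{m^{2} + w^{2}}}{2} = - \frac{m + w + \sqrt{m^{2} + w^{2}}}{2} = - \frac{m}{2} - \frac{w}{2} - \frac{\sqrt{m^{2} + w^{2}}}{2}$)
$f{\left(q,1050 \right)} + C{\left(-1038 \right)} = \left(\left(- \frac{1}{2}\right) 394 - 525 - \frac{\sqrt{394^{2} + 1050^{2}}}{2}\right) + 0 = \left(-197 - 525 - \frac{\sqrt{155236 + 1102500}}{2}\right) + 0 = \left(-197 - 525 - \frac{\sqrt{1257736}}{2}\right) + 0 = \left(-197 - 525 - \frac{2 \sqrt{314434}}{2}\right) + 0 = \left(-197 - 525 - \sqrt{314434}\right) + 0 = \left(-722 - \sqrt{314434}\right) + 0 = -722 - \sqrt{314434}$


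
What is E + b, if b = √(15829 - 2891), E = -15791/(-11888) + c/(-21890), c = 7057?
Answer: 130885687/130114160 + √12938 ≈ 114.75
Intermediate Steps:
E = 130885687/130114160 (E = -15791/(-11888) + 7057/(-21890) = -15791*(-1/11888) + 7057*(-1/21890) = 15791/11888 - 7057/21890 = 130885687/130114160 ≈ 1.0059)
b = √12938 ≈ 113.75
E + b = 130885687/130114160 + √12938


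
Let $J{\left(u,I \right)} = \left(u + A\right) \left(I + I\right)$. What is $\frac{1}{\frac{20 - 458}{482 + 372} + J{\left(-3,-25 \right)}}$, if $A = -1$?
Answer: $\frac{427}{85181} \approx 0.0050129$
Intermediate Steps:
$J{\left(u,I \right)} = 2 I \left(-1 + u\right)$ ($J{\left(u,I \right)} = \left(u - 1\right) \left(I + I\right) = \left(-1 + u\right) 2 I = 2 I \left(-1 + u\right)$)
$\frac{1}{\frac{20 - 458}{482 + 372} + J{\left(-3,-25 \right)}} = \frac{1}{\frac{20 - 458}{482 + 372} + 2 \left(-25\right) \left(-1 - 3\right)} = \frac{1}{- \frac{438}{854} + 2 \left(-25\right) \left(-4\right)} = \frac{1}{\left(-438\right) \frac{1}{854} + 200} = \frac{1}{- \frac{219}{427} + 200} = \frac{1}{\frac{85181}{427}} = \frac{427}{85181}$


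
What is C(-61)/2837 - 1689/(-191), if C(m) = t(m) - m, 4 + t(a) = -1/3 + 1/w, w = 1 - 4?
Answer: 14407358/1625601 ≈ 8.8628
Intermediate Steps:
w = -3
t(a) = -14/3 (t(a) = -4 + (-1/3 + 1/(-3)) = -4 + (-1*⅓ + 1*(-⅓)) = -4 + (-⅓ - ⅓) = -4 - ⅔ = -14/3)
C(m) = -14/3 - m
C(-61)/2837 - 1689/(-191) = (-14/3 - 1*(-61))/2837 - 1689/(-191) = (-14/3 + 61)*(1/2837) - 1689*(-1/191) = (169/3)*(1/2837) + 1689/191 = 169/8511 + 1689/191 = 14407358/1625601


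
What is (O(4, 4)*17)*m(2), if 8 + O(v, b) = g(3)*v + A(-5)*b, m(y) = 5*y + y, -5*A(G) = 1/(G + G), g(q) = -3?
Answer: -101592/25 ≈ -4063.7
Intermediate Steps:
A(G) = -1/(10*G) (A(G) = -1/(5*(G + G)) = -1/(2*G)/5 = -1/(10*G))
m(y) = 6*y
O(v, b) = -8 - 3*v + b/50 (O(v, b) = -8 + (-3*v + (-1/10/(-5))*b) = -8 + (-3*v + (-1/10*(-1/5))*b) = -8 + (-3*v + b/50) = -8 - 3*v + b/50)
(O(4, 4)*17)*m(2) = ((-8 - 3*4 + (1/50)*4)*17)*(6*2) = ((-8 - 12 + 2/25)*17)*12 = -498/25*17*12 = -8466/25*12 = -101592/25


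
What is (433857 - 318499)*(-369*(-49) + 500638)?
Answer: 59838386402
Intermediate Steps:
(433857 - 318499)*(-369*(-49) + 500638) = 115358*(18081 + 500638) = 115358*518719 = 59838386402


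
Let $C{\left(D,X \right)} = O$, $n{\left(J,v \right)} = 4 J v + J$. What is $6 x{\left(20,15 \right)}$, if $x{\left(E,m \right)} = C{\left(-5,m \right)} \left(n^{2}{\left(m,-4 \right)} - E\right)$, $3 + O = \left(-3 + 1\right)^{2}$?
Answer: $303630$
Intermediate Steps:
$n{\left(J,v \right)} = J + 4 J v$ ($n{\left(J,v \right)} = 4 J v + J = J + 4 J v$)
$O = 1$ ($O = -3 + \left(-3 + 1\right)^{2} = -3 + \left(-2\right)^{2} = -3 + 4 = 1$)
$C{\left(D,X \right)} = 1$
$x{\left(E,m \right)} = - E + 225 m^{2}$ ($x{\left(E,m \right)} = 1 \left(\left(m \left(1 + 4 \left(-4\right)\right)\right)^{2} - E\right) = 1 \left(\left(m \left(1 - 16\right)\right)^{2} - E\right) = 1 \left(\left(m \left(-15\right)\right)^{2} - E\right) = 1 \left(\left(- 15 m\right)^{2} - E\right) = 1 \left(225 m^{2} - E\right) = 1 \left(- E + 225 m^{2}\right) = - E + 225 m^{2}$)
$6 x{\left(20,15 \right)} = 6 \left(\left(-1\right) 20 + 225 \cdot 15^{2}\right) = 6 \left(-20 + 225 \cdot 225\right) = 6 \left(-20 + 50625\right) = 6 \cdot 50605 = 303630$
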